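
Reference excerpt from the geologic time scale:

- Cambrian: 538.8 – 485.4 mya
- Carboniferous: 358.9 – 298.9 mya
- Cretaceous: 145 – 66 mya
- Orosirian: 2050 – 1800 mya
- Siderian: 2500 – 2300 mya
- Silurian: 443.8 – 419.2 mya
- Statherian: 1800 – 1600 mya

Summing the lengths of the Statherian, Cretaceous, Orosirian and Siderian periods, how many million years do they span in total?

729 million years

Each duration: Statherian = 200; Cretaceous = 79; Orosirian = 250; Siderian = 200.
Sum: 200 + 79 + 250 + 200 = 729 Myr.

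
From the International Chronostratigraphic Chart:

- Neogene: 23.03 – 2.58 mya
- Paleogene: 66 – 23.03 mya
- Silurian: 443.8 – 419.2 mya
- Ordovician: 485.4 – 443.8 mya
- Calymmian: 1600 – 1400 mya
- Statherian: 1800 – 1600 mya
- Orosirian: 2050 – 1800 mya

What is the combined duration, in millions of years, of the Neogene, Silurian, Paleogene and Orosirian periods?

338.02 million years

Each duration: Neogene = 20.45; Silurian = 24.6; Paleogene = 42.97; Orosirian = 250.
Sum: 20.45 + 24.6 + 42.97 + 250 = 338.02 Myr.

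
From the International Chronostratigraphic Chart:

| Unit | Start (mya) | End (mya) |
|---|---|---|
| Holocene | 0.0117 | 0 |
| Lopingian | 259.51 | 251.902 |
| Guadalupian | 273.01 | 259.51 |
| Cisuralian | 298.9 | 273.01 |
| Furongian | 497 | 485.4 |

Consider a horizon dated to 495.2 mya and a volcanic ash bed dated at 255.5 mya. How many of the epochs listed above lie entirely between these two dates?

The older date is 495.2 Ma and the younger is 255.5 Ma.
Epochs with start < 495.2 and end > 255.5 Ma: Cisuralian (298.9–273.01), Guadalupian (273.01–259.51).
That is 2 complete epochs.

2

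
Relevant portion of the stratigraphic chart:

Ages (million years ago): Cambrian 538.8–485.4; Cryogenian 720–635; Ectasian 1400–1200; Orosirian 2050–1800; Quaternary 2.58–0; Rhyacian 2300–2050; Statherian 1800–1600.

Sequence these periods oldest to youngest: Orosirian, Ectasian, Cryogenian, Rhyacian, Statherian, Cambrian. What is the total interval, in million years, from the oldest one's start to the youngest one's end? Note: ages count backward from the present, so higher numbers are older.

Start ages (Ma): Rhyacian 2300, Orosirian 2050, Statherian 1800, Ectasian 1400, Cryogenian 720, Cambrian 538.8.
Ordered oldest to youngest: Rhyacian, Orosirian, Statherian, Ectasian, Cryogenian, Cambrian.
Span = 2300 − 485.4 = 1814.6 Myr.

Rhyacian, Orosirian, Statherian, Ectasian, Cryogenian, Cambrian; total span 1814.6 Myr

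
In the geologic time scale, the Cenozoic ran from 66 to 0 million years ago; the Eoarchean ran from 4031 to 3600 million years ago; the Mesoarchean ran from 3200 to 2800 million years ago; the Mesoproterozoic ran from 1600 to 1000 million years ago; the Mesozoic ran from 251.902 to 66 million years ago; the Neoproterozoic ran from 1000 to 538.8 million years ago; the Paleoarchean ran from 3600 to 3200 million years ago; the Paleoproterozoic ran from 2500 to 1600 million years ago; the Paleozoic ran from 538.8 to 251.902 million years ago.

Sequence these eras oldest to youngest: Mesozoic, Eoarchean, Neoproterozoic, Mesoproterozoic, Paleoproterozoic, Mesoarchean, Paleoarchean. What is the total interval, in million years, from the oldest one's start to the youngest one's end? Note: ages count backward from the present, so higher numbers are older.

Eoarchean → Paleoarchean → Mesoarchean → Paleoproterozoic → Mesoproterozoic → Neoproterozoic → Mesozoic; total span 3965 Myr

From the excerpt: Mesozoic 251.902–66; Eoarchean 4031–3600; Neoproterozoic 1000–538.8; Mesoproterozoic 1600–1000; Paleoproterozoic 2500–1600; Mesoarchean 3200–2800; Paleoarchean 3600–3200 (Ma).
Larger Ma is earlier, so the oldest is Eoarchean and the youngest is Mesozoic; oldest to youngest: Eoarchean, Paleoarchean, Mesoarchean, Paleoproterozoic, Mesoproterozoic, Neoproterozoic, Mesozoic.
Oldest start 4031 minus youngest end 66 gives 3965 Myr overall.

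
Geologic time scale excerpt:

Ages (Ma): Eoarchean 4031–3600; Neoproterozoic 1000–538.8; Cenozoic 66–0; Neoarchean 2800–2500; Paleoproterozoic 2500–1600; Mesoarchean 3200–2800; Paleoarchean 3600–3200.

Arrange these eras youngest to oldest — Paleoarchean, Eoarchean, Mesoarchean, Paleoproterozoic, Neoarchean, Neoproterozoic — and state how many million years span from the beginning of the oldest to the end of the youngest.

Neoproterozoic → Paleoproterozoic → Neoarchean → Mesoarchean → Paleoarchean → Eoarchean; total span 3492.2 Myr

Start ages (Ma): Eoarchean 4031, Paleoarchean 3600, Mesoarchean 3200, Neoarchean 2800, Paleoproterozoic 2500, Neoproterozoic 1000.
Ordered youngest to oldest: Neoproterozoic, Paleoproterozoic, Neoarchean, Mesoarchean, Paleoarchean, Eoarchean.
Span = 4031 − 538.8 = 3492.2 Myr.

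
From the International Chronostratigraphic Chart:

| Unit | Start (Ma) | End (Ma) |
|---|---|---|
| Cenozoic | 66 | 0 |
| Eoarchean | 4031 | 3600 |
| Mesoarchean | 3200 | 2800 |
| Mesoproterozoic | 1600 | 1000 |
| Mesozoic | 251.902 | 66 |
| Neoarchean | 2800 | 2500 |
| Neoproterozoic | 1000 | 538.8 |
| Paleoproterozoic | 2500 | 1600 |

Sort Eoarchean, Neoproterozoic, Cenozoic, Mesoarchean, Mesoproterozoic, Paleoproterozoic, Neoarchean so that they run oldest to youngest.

Eoarchean, Mesoarchean, Neoarchean, Paleoproterozoic, Mesoproterozoic, Neoproterozoic, Cenozoic

Read off each span (Ma): Eoarchean 4031–3600; Neoproterozoic 1000–538.8; Cenozoic 66–0; Mesoarchean 3200–2800; Mesoproterozoic 1600–1000; Paleoproterozoic 2500–1600; Neoarchean 2800–2500.
Larger Ma is older, so oldest→youngest is Eoarchean, Mesoarchean, Neoarchean, Paleoproterozoic, Mesoproterozoic, Neoproterozoic, Cenozoic.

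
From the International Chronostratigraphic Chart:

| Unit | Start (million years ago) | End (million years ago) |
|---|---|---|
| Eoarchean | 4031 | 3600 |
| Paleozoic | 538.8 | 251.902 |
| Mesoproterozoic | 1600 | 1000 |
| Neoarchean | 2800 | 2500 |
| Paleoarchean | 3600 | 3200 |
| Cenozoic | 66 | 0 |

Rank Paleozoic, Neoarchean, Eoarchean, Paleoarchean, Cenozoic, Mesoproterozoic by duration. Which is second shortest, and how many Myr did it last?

Start − end for each: Paleozoic 538.8 − 251.902 = 286.898; Neoarchean 2800 − 2500 = 300; Eoarchean 4031 − 3600 = 431; Paleoarchean 3600 − 3200 = 400; Cenozoic 66 − 0 = 66; Mesoproterozoic 1600 − 1000 = 600.
Ranking these from shortest: Cenozoic < Paleozoic < Neoarchean < Paleoarchean < Eoarchean < Mesoproterozoic.
Position 2 in that ranking is Paleozoic, which lasted 286.898 Myr.

Paleozoic, 286.898 million years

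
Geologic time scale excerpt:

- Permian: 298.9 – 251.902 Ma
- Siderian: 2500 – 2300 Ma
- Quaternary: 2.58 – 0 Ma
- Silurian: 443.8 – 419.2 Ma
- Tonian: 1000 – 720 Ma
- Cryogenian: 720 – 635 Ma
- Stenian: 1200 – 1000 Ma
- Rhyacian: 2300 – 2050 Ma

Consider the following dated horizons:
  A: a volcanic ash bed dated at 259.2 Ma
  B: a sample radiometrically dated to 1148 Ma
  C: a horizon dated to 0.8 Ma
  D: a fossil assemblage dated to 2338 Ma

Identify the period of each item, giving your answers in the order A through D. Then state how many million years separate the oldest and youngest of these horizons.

A — Permian; B — Stenian; C — Quaternary; D — Siderian; span 2337.2 million years

Match each age against the start–end ranges in the excerpt: A = 259.2 Ma → Permian (298.9–251.902); B = 1148 Ma → Stenian (1200–1000); C = 0.8 Ma → Quaternary (2.58–0); D = 2338 Ma → Siderian (2500–2300).
The largest age is 2338 Ma and the smallest is 0.8 Ma; their difference is 2337.2 Myr.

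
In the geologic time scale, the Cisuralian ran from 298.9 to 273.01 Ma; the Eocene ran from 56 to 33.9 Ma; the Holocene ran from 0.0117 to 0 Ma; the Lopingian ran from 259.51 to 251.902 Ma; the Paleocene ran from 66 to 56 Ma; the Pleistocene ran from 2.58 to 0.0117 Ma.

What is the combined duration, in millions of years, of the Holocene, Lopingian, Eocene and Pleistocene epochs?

Each duration: Holocene = 0.0117; Lopingian = 7.608; Eocene = 22.1; Pleistocene = 2.5683.
Sum: 0.0117 + 7.608 + 22.1 + 2.5683 = 32.288 Myr.

32.288 million years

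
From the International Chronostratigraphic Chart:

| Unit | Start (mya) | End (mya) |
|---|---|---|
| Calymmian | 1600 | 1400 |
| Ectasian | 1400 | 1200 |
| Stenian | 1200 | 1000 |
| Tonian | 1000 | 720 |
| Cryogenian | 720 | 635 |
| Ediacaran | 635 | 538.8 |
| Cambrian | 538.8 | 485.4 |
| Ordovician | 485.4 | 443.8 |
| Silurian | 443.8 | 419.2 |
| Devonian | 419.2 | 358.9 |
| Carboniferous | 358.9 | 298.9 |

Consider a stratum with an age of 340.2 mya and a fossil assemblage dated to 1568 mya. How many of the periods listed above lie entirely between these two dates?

The older date is 1568 Ma and the younger is 340.2 Ma.
Periods with start < 1568 and end > 340.2 Ma: Ectasian (1400–1200), Stenian (1200–1000), Tonian (1000–720), Cryogenian (720–635), Ediacaran (635–538.8), Cambrian (538.8–485.4), Ordovician (485.4–443.8), Silurian (443.8–419.2), Devonian (419.2–358.9).
That is 9 complete periods.

9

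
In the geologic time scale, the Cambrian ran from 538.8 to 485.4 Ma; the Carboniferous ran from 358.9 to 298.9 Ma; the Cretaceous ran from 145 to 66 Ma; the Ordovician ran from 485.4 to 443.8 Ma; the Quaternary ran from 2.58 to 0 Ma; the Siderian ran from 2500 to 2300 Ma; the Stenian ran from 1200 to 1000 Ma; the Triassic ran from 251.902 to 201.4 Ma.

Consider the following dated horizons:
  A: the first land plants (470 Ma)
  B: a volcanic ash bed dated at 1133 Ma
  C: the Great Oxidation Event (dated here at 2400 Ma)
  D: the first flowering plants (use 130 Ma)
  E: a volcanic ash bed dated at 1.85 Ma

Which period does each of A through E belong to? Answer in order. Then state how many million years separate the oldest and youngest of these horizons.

A: 470 Ma lies in 485.4–443.8 Ma, so Ordovician.
B: 1133 Ma lies in 1200–1000 Ma, so Stenian.
C: 2400 Ma lies in 2500–2300 Ma, so Siderian.
D: 130 Ma lies in 145–66 Ma, so Cretaceous.
E: 1.85 Ma lies in 2.58–0 Ma, so Quaternary.
Oldest = 2400 Ma, youngest = 1.85 Ma → span 2398.15 Myr.

A — Ordovician; B — Stenian; C — Siderian; D — Cretaceous; E — Quaternary; span 2398.15 million years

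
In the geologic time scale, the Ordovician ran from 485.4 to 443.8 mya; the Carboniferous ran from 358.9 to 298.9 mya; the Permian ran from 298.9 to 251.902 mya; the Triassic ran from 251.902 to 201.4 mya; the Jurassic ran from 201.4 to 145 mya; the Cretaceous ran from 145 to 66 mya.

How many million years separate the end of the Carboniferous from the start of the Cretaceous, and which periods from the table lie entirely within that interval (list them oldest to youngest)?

153.9 million years; Permian, Triassic, Jurassic

End of Carboniferous = 298.9 Ma; start of Cretaceous = 145 Ma.
Gap = 298.9 − 145 = 153.9 Myr.
Periods wholly inside 298.9–145 Ma: Permian (298.9–251.902), Triassic (251.902–201.4), Jurassic (201.4–145).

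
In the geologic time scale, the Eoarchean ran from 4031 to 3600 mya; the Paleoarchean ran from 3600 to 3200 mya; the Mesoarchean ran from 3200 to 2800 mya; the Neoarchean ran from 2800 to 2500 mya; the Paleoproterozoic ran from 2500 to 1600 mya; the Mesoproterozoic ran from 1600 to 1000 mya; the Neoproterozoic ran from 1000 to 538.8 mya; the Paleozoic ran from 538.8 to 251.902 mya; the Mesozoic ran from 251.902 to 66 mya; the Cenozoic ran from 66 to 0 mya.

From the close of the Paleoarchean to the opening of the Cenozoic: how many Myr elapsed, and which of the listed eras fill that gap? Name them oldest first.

3134 million years; Mesoarchean, Neoarchean, Paleoproterozoic, Mesoproterozoic, Neoproterozoic, Paleozoic, Mesozoic

The Paleoarchean closes at 3200 Ma and the Cenozoic opens at 66 Ma, so the interval is 3200 − 66 = 3134 Myr.
An era fits inside if it starts at or after 3200 Ma and ends at or before 66 Ma; oldest first that gives Mesoarchean, Neoarchean, Paleoproterozoic, Mesoproterozoic, Neoproterozoic, Paleozoic, Mesozoic.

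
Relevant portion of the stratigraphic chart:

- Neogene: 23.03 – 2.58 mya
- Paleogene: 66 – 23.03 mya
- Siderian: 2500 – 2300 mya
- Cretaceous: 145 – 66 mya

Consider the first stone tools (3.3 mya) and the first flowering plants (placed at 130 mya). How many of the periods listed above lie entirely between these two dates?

130 Ma sits inside the Cretaceous (145–66) and 3.3 Ma inside the Neogene (23.03–2.58); neither of those is wholly between the two dates.
The listed periods lying completely between them are Paleogene — 1 in all.

1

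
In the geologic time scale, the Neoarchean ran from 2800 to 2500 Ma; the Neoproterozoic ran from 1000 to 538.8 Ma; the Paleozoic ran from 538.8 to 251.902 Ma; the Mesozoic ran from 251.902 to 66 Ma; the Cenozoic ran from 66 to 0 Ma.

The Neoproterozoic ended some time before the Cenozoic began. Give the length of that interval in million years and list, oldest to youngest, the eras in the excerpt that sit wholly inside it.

End of Neoproterozoic = 538.8 Ma; start of Cenozoic = 66 Ma.
Gap = 538.8 − 66 = 472.8 Myr.
Eras wholly inside 538.8–66 Ma: Paleozoic (538.8–251.902), Mesozoic (251.902–66).

472.8 million years; Paleozoic, Mesozoic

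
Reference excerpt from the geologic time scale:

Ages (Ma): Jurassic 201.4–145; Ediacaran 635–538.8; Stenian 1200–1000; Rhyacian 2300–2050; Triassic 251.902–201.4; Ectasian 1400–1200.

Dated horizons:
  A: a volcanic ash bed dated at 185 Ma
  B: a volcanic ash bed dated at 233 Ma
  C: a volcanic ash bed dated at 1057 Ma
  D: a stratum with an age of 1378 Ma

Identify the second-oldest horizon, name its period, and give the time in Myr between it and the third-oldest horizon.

Sorted oldest-first by Ma: D (1378), C (1057), B (233), A (185).
The second oldest is C at 1057 Ma, which lies in 1200–1000 Ma: the Stenian.
The third oldest is B at 233 Ma; separation = |1057 − 233| = 824 Myr.

C, in the Stenian; 824 million years to B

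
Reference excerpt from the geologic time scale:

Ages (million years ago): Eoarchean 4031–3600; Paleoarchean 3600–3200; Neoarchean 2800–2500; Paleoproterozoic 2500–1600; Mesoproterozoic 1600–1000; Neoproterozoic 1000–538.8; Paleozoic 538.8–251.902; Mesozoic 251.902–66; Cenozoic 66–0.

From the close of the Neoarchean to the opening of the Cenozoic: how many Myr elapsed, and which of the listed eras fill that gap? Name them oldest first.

2434 million years; Paleoproterozoic, Mesoproterozoic, Neoproterozoic, Paleozoic, Mesozoic

The Neoarchean closes at 2500 Ma and the Cenozoic opens at 66 Ma, so the interval is 2500 − 66 = 2434 Myr.
An era fits inside if it starts at or after 2500 Ma and ends at or before 66 Ma; oldest first that gives Paleoproterozoic, Mesoproterozoic, Neoproterozoic, Paleozoic, Mesozoic.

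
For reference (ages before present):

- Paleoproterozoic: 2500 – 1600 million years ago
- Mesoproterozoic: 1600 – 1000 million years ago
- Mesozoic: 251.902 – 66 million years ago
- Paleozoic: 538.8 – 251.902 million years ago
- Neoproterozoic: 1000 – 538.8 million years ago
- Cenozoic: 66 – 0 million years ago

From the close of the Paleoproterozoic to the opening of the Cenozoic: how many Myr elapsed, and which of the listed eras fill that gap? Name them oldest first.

End of Paleoproterozoic = 1600 Ma; start of Cenozoic = 66 Ma.
Gap = 1600 − 66 = 1534 Myr.
Eras wholly inside 1600–66 Ma: Mesoproterozoic (1600–1000), Neoproterozoic (1000–538.8), Paleozoic (538.8–251.902), Mesozoic (251.902–66).

1534 million years; Mesoproterozoic, Neoproterozoic, Paleozoic, Mesozoic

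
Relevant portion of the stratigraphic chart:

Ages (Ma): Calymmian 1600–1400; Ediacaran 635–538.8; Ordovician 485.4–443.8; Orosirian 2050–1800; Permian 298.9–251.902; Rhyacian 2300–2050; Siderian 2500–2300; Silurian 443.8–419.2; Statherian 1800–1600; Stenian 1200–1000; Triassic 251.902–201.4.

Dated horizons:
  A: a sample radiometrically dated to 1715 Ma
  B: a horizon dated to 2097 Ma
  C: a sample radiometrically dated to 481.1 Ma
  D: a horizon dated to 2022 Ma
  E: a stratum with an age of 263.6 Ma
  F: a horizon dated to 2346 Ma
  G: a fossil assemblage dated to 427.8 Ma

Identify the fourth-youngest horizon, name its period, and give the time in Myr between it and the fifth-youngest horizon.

A, in the Statherian; 307 million years to D

Sorted youngest-first by Ma: E (263.6), G (427.8), C (481.1), A (1715), D (2022), B (2097), F (2346).
The fourth youngest is A at 1715 Ma, which lies in 1800–1600 Ma: the Statherian.
The fifth youngest is D at 2022 Ma; separation = |1715 − 2022| = 307 Myr.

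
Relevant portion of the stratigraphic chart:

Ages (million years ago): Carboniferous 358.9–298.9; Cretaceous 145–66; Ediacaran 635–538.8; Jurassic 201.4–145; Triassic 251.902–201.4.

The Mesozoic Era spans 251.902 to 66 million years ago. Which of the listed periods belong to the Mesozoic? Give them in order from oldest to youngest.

Periods with both bounds inside 251.902–66 Ma: Triassic (251.902–201.4), Jurassic (201.4–145), Cretaceous (145–66).

Triassic, Jurassic, Cretaceous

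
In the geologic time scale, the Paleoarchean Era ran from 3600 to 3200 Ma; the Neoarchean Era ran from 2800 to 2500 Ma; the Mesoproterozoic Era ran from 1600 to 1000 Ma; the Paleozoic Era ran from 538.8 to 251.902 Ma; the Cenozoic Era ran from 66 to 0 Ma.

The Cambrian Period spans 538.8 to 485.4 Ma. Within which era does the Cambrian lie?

Paleozoic

The Cambrian (538.8–485.4 Ma) lies entirely within 538.8–251.902 Ma, the Paleozoic Era.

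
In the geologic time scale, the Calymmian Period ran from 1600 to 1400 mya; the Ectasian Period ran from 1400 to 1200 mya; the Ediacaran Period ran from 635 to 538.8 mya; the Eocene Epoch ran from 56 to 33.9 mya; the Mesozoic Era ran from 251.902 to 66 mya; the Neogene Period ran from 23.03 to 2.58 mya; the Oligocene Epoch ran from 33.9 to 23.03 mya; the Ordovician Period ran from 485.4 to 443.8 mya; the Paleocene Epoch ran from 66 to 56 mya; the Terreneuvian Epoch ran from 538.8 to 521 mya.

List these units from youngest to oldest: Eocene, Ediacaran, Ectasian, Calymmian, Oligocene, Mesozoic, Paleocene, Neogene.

Neogene, Oligocene, Eocene, Paleocene, Mesozoic, Ediacaran, Ectasian, Calymmian

Read off each span (Ma): Eocene 56–33.9; Ediacaran 635–538.8; Ectasian 1400–1200; Calymmian 1600–1400; Oligocene 33.9–23.03; Mesozoic 251.902–66; Paleocene 66–56; Neogene 23.03–2.58.
Larger Ma is older, so oldest→youngest is Calymmian, Ectasian, Ediacaran, Mesozoic, Paleocene, Eocene, Oligocene, Neogene; reverse it for youngest→oldest.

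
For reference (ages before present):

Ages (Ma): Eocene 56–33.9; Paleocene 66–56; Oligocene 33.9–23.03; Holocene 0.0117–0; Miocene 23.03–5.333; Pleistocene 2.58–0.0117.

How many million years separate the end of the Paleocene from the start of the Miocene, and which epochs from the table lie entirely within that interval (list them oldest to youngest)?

32.97 million years; Eocene, Oligocene

End of Paleocene = 56 Ma; start of Miocene = 23.03 Ma.
Gap = 56 − 23.03 = 32.97 Myr.
Epochs wholly inside 56–23.03 Ma: Eocene (56–33.9), Oligocene (33.9–23.03).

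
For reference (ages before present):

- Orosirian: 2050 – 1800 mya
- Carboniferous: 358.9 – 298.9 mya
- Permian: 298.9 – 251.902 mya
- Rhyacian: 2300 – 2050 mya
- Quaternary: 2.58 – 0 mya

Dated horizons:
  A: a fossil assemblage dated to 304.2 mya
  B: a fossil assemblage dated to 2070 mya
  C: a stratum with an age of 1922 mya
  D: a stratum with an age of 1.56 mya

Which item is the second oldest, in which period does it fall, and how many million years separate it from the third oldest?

Sorted oldest-first by Ma: B (2070), C (1922), A (304.2), D (1.56).
The second oldest is C at 1922 Ma, which lies in 2050–1800 Ma: the Orosirian.
The third oldest is A at 304.2 Ma; separation = |1922 − 304.2| = 1617.8 Myr.

C, in the Orosirian; 1617.8 million years to A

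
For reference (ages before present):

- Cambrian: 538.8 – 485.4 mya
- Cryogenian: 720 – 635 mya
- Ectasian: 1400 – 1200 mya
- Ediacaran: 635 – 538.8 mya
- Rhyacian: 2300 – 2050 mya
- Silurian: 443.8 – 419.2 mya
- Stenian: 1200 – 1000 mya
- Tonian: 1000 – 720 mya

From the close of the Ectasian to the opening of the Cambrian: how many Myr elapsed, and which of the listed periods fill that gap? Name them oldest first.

661.2 million years; Stenian, Tonian, Cryogenian, Ediacaran

The Ectasian closes at 1200 Ma and the Cambrian opens at 538.8 Ma, so the interval is 1200 − 538.8 = 661.2 Myr.
A period fits inside if it starts at or after 1200 Ma and ends at or before 538.8 Ma; oldest first that gives Stenian, Tonian, Cryogenian, Ediacaran.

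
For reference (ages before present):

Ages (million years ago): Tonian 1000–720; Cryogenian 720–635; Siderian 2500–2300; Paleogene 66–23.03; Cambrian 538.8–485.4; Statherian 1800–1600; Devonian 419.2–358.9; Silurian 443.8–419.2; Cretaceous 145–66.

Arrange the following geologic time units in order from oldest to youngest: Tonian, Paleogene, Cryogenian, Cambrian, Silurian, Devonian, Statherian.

The oldest of these is Statherian (starts 1800 Ma) and the youngest is Paleogene (ends 23.03 Ma).
In between, by decreasing start age: Tonian (1000), Cryogenian (720), Cambrian (538.8), Silurian (443.8), Devonian (419.2).

Statherian, Tonian, Cryogenian, Cambrian, Silurian, Devonian, Paleogene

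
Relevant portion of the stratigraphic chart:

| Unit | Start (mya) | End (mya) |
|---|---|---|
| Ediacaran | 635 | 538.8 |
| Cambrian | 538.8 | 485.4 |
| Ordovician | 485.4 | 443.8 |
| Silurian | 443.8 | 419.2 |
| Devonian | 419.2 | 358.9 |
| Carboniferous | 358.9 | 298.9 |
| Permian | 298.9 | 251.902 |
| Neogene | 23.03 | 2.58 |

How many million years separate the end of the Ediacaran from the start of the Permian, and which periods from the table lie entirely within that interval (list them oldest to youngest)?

The Ediacaran closes at 538.8 Ma and the Permian opens at 298.9 Ma, so the interval is 538.8 − 298.9 = 239.9 Myr.
A period fits inside if it starts at or after 538.8 Ma and ends at or before 298.9 Ma; oldest first that gives Cambrian, Ordovician, Silurian, Devonian, Carboniferous.

239.9 million years; Cambrian, Ordovician, Silurian, Devonian, Carboniferous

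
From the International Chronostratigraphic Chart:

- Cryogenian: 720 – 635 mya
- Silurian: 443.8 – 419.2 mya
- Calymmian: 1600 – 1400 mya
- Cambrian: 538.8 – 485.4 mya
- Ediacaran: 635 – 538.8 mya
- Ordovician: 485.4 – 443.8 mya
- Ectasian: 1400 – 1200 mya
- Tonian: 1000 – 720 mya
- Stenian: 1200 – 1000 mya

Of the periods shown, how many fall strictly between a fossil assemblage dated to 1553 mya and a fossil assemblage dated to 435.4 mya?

The older date is 1553 Ma and the younger is 435.4 Ma.
Periods with start < 1553 and end > 435.4 Ma: Ectasian (1400–1200), Stenian (1200–1000), Tonian (1000–720), Cryogenian (720–635), Ediacaran (635–538.8), Cambrian (538.8–485.4), Ordovician (485.4–443.8).
That is 7 complete periods.

7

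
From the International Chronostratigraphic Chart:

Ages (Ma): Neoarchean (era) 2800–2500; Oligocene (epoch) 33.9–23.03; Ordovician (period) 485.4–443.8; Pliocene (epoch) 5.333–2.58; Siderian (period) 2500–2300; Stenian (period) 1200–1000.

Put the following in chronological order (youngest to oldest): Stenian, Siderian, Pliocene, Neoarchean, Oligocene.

Pliocene, Oligocene, Stenian, Siderian, Neoarchean

Sorting by start age (ascending Ma, since larger Ma = older): Pliocene began 5.333, Oligocene began 33.9, Stenian began 1200, Siderian began 2500, Neoarchean began 2800.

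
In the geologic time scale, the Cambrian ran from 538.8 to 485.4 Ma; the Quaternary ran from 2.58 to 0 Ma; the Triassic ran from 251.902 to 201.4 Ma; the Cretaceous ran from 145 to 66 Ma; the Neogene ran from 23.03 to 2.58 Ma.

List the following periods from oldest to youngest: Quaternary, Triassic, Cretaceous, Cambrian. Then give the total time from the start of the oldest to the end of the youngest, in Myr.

Start ages (Ma): Cambrian 538.8, Triassic 251.902, Cretaceous 145, Quaternary 2.58.
Ordered oldest to youngest: Cambrian, Triassic, Cretaceous, Quaternary.
Span = 538.8 − 0 = 538.8 Myr.

Cambrian, Triassic, Cretaceous, Quaternary; total span 538.8 Myr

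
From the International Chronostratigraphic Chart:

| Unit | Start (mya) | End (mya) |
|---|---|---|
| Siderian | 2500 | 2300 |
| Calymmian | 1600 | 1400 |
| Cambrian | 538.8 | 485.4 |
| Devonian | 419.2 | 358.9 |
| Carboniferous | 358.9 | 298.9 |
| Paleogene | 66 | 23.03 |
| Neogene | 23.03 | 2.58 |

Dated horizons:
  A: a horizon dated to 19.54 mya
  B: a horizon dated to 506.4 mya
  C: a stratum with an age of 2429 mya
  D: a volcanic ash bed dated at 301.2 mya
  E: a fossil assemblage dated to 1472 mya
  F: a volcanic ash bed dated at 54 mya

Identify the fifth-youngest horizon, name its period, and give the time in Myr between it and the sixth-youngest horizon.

E, in the Calymmian; 957 million years to C

Smaller Ma means younger, so youngest first: A 19.54 < F 54 < D 301.2 < B 506.4 < E 1472 < C 2429.
Counting 5 along gives E (1472 Ma); the excerpt puts that inside the Calymmian, 1600–1400 Ma.
Next in line is C (2429 Ma), and 2429 − 1472 = 957 Myr.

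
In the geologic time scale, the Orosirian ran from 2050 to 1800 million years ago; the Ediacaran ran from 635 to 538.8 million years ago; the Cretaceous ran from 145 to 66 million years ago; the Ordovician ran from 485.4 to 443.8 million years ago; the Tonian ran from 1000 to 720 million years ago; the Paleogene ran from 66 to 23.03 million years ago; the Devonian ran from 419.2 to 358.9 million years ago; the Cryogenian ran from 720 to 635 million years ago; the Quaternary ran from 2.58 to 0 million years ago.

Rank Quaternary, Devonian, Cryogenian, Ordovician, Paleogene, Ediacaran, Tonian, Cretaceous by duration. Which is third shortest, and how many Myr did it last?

Start − end for each: Quaternary 2.58 − 0 = 2.58; Devonian 419.2 − 358.9 = 60.3; Cryogenian 720 − 635 = 85; Ordovician 485.4 − 443.8 = 41.6; Paleogene 66 − 23.03 = 42.97; Ediacaran 635 − 538.8 = 96.2; Tonian 1000 − 720 = 280; Cretaceous 145 − 66 = 79.
Ranking these from shortest: Quaternary < Ordovician < Paleogene < Devonian < Cretaceous < Cryogenian < Ediacaran < Tonian.
Position 3 in that ranking is Paleogene, which lasted 42.97 Myr.

Paleogene, 42.97 million years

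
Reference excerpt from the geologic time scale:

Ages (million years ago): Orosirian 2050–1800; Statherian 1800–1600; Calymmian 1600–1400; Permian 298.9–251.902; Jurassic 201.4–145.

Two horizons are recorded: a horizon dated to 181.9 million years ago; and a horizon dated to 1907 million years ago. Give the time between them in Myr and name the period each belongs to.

1725.1 million years apart; the first in the Jurassic, the second in the Orosirian

Elapsed time: 1907 − 181.9 = 1725.1 Myr.
181.9 Ma lies within 201.4–145 Ma: Jurassic.
1907 Ma lies within 2050–1800 Ma: Orosirian.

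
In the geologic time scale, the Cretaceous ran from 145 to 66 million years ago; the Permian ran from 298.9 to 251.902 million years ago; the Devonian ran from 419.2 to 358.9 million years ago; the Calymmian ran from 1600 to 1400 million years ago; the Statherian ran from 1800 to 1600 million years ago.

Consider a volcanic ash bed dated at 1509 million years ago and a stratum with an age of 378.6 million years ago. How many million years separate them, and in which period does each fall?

Elapsed time: 1509 − 378.6 = 1130.4 Myr.
1509 Ma lies within 1600–1400 Ma: Calymmian.
378.6 Ma lies within 419.2–358.9 Ma: Devonian.

1130.4 million years apart; the first in the Calymmian, the second in the Devonian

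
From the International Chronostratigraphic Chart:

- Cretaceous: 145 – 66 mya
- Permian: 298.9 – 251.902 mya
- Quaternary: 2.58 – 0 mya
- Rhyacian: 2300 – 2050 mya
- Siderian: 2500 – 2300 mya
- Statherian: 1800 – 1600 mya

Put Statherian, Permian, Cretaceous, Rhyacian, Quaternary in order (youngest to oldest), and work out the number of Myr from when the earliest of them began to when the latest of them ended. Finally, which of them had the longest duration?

From the excerpt: Statherian 1800–1600; Permian 298.9–251.902; Cretaceous 145–66; Rhyacian 2300–2050; Quaternary 2.58–0 (Ma).
Larger Ma is earlier, so the oldest is Rhyacian and the youngest is Quaternary; youngest to oldest: Quaternary, Cretaceous, Permian, Statherian, Rhyacian.
Oldest start 2300 minus youngest end 0 gives 2300 Myr overall.
Individual lengths (start − end): Permian 46.998; Statherian 200; Rhyacian 250; Quaternary 2.58; Cretaceous 79. The largest is Rhyacian at 250 Myr.

Quaternary, Cretaceous, Permian, Statherian, Rhyacian; total span 2300 Myr; longest is Rhyacian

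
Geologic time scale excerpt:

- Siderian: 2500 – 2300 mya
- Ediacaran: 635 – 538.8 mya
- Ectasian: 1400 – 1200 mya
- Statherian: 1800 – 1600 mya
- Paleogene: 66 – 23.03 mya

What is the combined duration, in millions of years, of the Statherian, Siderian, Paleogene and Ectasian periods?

Each duration: Statherian = 200; Siderian = 200; Paleogene = 42.97; Ectasian = 200.
Sum: 200 + 200 + 42.97 + 200 = 642.97 Myr.

642.97 million years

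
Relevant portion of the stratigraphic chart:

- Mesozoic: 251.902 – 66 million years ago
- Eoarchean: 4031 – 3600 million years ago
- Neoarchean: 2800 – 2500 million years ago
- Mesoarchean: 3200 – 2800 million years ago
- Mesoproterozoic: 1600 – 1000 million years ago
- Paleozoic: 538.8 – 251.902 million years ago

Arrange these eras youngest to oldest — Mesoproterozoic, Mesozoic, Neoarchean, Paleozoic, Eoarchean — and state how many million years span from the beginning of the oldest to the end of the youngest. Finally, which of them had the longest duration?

Mesozoic, Paleozoic, Mesoproterozoic, Neoarchean, Eoarchean; total span 3965 Myr; longest is Mesoproterozoic

From the excerpt: Mesoproterozoic 1600–1000; Mesozoic 251.902–66; Neoarchean 2800–2500; Paleozoic 538.8–251.902; Eoarchean 4031–3600 (Ma).
Larger Ma is earlier, so the oldest is Eoarchean and the youngest is Mesozoic; youngest to oldest: Mesozoic, Paleozoic, Mesoproterozoic, Neoarchean, Eoarchean.
Oldest start 4031 minus youngest end 66 gives 3965 Myr overall.
Individual lengths (start − end): Neoarchean 300; Mesozoic 185.902; Mesoproterozoic 600; Paleozoic 286.898; Eoarchean 431. The largest is Mesoproterozoic at 600 Myr.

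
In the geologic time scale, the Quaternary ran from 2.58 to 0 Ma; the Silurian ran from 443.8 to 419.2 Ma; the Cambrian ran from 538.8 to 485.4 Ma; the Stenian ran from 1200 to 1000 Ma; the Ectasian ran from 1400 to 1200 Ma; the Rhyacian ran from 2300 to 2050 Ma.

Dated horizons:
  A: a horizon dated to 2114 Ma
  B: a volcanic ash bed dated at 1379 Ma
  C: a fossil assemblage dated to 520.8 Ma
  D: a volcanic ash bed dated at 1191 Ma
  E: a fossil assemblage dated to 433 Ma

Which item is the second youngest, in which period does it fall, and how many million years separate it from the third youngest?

C, in the Cambrian; 670.2 million years to D

Sorted youngest-first by Ma: E (433), C (520.8), D (1191), B (1379), A (2114).
The second youngest is C at 520.8 Ma, which lies in 538.8–485.4 Ma: the Cambrian.
The third youngest is D at 1191 Ma; separation = |520.8 − 1191| = 670.2 Myr.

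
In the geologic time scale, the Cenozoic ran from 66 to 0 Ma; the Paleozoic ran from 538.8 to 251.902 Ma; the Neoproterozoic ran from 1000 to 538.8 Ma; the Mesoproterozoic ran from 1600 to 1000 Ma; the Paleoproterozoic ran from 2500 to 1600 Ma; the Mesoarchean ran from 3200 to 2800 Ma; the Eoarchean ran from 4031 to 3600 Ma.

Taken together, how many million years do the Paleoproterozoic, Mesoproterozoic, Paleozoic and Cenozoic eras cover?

1852.898 million years

Each duration: Paleoproterozoic = 900; Mesoproterozoic = 600; Paleozoic = 286.898; Cenozoic = 66.
Sum: 900 + 600 + 286.898 + 66 = 1852.898 Myr.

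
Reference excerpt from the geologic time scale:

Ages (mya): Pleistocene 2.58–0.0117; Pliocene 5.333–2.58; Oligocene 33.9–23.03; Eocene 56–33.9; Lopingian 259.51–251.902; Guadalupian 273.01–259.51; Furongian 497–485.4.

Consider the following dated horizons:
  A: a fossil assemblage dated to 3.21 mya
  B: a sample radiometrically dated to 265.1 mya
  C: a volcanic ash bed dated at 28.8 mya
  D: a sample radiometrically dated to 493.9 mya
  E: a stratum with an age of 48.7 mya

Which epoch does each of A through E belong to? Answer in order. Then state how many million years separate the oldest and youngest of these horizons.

A — Pliocene; B — Guadalupian; C — Oligocene; D — Furongian; E — Eocene; span 490.69 million years

A: 3.21 Ma lies in 5.333–2.58 Ma, so Pliocene.
B: 265.1 Ma lies in 273.01–259.51 Ma, so Guadalupian.
C: 28.8 Ma lies in 33.9–23.03 Ma, so Oligocene.
D: 493.9 Ma lies in 497–485.4 Ma, so Furongian.
E: 48.7 Ma lies in 56–33.9 Ma, so Eocene.
Oldest = 493.9 Ma, youngest = 3.21 Ma → span 490.69 Myr.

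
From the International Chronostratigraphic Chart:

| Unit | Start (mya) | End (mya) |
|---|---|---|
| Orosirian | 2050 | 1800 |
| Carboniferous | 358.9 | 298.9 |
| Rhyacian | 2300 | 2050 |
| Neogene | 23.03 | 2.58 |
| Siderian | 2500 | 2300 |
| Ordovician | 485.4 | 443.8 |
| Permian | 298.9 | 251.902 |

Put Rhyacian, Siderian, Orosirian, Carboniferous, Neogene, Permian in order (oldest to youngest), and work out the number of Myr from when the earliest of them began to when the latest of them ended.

Siderian → Rhyacian → Orosirian → Carboniferous → Permian → Neogene; total span 2497.42 Myr

Start ages (Ma): Siderian 2500, Rhyacian 2300, Orosirian 2050, Carboniferous 358.9, Permian 298.9, Neogene 23.03.
Ordered oldest to youngest: Siderian, Rhyacian, Orosirian, Carboniferous, Permian, Neogene.
Span = 2500 − 2.58 = 2497.42 Myr.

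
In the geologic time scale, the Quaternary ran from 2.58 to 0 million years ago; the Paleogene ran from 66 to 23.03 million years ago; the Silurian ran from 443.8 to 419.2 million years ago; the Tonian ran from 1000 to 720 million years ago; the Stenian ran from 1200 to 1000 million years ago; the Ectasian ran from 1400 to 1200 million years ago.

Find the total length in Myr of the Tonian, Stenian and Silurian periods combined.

504.6 million years

Duration is start − end for each: (1000 − 720) + (1200 − 1000) + (443.8 − 419.2).
That is 280 + 200 + 24.6, which totals 504.6 million years.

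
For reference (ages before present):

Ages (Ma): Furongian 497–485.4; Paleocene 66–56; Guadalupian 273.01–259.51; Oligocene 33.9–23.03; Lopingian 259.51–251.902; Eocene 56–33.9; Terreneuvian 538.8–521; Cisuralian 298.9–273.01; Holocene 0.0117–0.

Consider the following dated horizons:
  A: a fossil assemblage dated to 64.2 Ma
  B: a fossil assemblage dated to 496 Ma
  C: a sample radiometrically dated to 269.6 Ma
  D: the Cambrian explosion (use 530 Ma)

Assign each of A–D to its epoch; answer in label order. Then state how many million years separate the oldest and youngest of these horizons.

A — Paleocene; B — Furongian; C — Guadalupian; D — Terreneuvian; span 465.8 million years

Match each age against the start–end ranges in the excerpt: A = 64.2 Ma → Paleocene (66–56); B = 496 Ma → Furongian (497–485.4); C = 269.6 Ma → Guadalupian (273.01–259.51); D = 530 Ma → Terreneuvian (538.8–521).
The largest age is 530 Ma and the smallest is 64.2 Ma; their difference is 465.8 Myr.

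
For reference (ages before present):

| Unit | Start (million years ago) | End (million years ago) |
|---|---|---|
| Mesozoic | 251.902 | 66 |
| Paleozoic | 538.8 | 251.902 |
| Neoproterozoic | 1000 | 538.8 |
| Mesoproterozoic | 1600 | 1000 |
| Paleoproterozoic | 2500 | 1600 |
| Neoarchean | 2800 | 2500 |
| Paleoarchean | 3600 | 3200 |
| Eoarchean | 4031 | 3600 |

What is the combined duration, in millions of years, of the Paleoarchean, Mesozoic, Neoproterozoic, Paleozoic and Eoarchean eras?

1765 million years

Duration is start − end for each: (3600 − 3200) + (251.902 − 66) + (1000 − 538.8) + (538.8 − 251.902) + (4031 − 3600).
That is 400 + 185.902 + 461.2 + 286.898 + 431, which totals 1765 million years.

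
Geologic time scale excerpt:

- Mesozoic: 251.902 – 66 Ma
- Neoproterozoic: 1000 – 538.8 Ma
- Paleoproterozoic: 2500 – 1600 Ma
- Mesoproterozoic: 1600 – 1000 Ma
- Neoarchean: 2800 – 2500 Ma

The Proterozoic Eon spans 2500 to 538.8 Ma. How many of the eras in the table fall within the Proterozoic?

Eras inside 2500–538.8 Ma: Paleoproterozoic, Mesoproterozoic, Neoproterozoic — 3 in total.

3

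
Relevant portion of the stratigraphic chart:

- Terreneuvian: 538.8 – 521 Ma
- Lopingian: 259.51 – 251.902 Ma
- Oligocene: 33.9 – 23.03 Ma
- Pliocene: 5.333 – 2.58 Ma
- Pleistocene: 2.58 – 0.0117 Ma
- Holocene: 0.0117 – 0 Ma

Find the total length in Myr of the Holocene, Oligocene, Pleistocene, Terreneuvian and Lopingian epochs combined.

38.858 million years

Duration is start − end for each: (0.0117 − 0) + (33.9 − 23.03) + (2.58 − 0.0117) + (538.8 − 521) + (259.51 − 251.902).
That is 0.0117 + 10.87 + 2.5683 + 17.8 + 7.608, which totals 38.858 million years.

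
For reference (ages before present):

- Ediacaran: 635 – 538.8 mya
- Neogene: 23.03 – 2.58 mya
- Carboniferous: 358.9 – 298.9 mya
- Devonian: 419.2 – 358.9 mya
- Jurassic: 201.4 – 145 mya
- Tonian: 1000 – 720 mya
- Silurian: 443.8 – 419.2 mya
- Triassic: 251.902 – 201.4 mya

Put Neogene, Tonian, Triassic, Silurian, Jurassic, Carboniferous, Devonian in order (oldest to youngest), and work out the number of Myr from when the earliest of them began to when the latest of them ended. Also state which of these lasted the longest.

Tonian, Silurian, Devonian, Carboniferous, Triassic, Jurassic, Neogene; total span 997.42 Myr; longest is Tonian

Start ages (Ma): Tonian 1000, Silurian 443.8, Devonian 419.2, Carboniferous 358.9, Triassic 251.902, Jurassic 201.4, Neogene 23.03.
Ordered oldest to youngest: Tonian, Silurian, Devonian, Carboniferous, Triassic, Jurassic, Neogene.
Span = 1000 − 2.58 = 997.42 Myr.
Durations: Triassic 50.502, Carboniferous 60, Tonian 280, Devonian 60.3, Jurassic 56.4, Neogene 20.45, Silurian 24.6 → longest is Tonian (280 Myr).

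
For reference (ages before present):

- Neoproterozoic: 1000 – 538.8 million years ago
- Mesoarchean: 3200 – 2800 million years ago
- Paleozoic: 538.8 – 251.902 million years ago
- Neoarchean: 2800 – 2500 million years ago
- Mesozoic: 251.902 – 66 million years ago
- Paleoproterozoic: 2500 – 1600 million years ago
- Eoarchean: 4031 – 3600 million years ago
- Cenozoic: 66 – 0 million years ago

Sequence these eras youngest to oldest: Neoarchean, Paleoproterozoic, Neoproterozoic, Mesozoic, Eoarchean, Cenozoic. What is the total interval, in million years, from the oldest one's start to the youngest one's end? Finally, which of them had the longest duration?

Start ages (Ma): Eoarchean 4031, Neoarchean 2800, Paleoproterozoic 2500, Neoproterozoic 1000, Mesozoic 251.902, Cenozoic 66.
Ordered youngest to oldest: Cenozoic, Mesozoic, Neoproterozoic, Paleoproterozoic, Neoarchean, Eoarchean.
Span = 4031 − 0 = 4031 Myr.
Durations: Cenozoic 66, Paleoproterozoic 900, Neoarchean 300, Neoproterozoic 461.2, Eoarchean 431, Mesozoic 185.902 → longest is Paleoproterozoic (900 Myr).

Cenozoic → Mesozoic → Neoproterozoic → Paleoproterozoic → Neoarchean → Eoarchean; total span 4031 Myr; longest is Paleoproterozoic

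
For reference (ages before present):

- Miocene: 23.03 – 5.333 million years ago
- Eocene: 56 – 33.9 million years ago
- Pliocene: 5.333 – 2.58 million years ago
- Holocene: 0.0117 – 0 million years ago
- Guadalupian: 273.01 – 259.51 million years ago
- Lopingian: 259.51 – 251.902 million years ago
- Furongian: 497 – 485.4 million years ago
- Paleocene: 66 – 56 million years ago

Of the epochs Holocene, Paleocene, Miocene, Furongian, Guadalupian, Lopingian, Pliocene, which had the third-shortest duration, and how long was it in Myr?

Start − end for each: Holocene 0.0117 − 0 = 0.0117; Paleocene 66 − 56 = 10; Miocene 23.03 − 5.333 = 17.697; Furongian 497 − 485.4 = 11.6; Guadalupian 273.01 − 259.51 = 13.5; Lopingian 259.51 − 251.902 = 7.608; Pliocene 5.333 − 2.58 = 2.753.
Ranking these from shortest: Holocene < Pliocene < Lopingian < Paleocene < Furongian < Guadalupian < Miocene.
Position 3 in that ranking is Lopingian, which lasted 7.608 Myr.

Lopingian, 7.608 million years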